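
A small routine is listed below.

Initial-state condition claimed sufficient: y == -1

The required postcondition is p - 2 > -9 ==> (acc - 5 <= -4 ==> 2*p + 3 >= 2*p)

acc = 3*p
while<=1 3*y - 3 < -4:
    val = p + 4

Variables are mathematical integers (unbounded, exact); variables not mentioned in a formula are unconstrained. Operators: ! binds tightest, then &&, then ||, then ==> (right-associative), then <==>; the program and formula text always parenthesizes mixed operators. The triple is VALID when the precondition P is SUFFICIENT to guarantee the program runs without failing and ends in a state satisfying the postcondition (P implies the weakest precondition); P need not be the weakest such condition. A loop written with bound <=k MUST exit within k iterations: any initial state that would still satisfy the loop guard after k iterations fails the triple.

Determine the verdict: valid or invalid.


Working backward. After the program, the postcondition p - 2 > -9 ==> (acc - 5 <= -4 ==> 2*p + 3 >= 2*p) must hold; in canonical form it is true.
Before the loop (bound <=1), unroll the exhaustion recursion (WP_0 = exit-now case; WP_j = one more guarded iteration, up to j = 1):
  WP_0: !(3*y < -1)
  WP_1: 3*y < -1 ==> (!(3*y < -1))
So before the loop: 3*y < -1 ==> (!(3*y < -1))
Before acc := 3*p: 3*y < -1 ==> (!(3*y < -1))
The weakest precondition is 3*y < -1 ==> (!(3*y < -1)).
Check whether y == -1 implies it.
Countermodel: at the initial state y = -1, the precondition holds but the weakest precondition fails.
Answer: invalid


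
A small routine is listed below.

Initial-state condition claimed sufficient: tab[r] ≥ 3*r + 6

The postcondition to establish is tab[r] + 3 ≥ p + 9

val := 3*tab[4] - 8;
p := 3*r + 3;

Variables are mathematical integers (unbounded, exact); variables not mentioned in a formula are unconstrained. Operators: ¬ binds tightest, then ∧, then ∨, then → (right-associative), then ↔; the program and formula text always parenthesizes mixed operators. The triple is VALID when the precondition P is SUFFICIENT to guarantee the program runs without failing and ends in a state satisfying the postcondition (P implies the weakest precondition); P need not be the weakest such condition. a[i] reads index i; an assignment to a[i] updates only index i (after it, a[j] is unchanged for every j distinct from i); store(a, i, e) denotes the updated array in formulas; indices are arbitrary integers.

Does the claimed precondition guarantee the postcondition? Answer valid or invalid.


Working backward. After the program, the postcondition tab[r] + 3 ≥ p + 9 must hold; in canonical form it is tab[r] ≥ p + 6.
Before p := 3*r + 3: tab[r] ≥ 3*r + 9
Before val := 3*tab[4] - 8: tab[r] ≥ 3*r + 9
The weakest precondition is tab[r] ≥ 3*r + 9.
Check whether tab[r] ≥ 3*r + 6 implies it.
Countermodel: at the initial state r = -2, tab = {[-2] = 0, elsewhere 0}, the precondition holds but the weakest precondition fails.
Answer: invalid


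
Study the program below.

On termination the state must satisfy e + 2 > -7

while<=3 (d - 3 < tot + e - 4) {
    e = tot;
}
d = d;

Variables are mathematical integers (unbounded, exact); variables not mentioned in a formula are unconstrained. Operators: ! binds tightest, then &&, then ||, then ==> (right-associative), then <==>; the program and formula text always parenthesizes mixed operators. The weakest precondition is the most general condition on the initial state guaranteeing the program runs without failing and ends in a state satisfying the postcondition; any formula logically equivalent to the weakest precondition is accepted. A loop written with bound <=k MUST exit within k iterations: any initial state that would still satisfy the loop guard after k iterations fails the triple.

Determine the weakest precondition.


Working backward. After the program, the postcondition e + 2 > -7 must hold; in canonical form it is e > -9.
Before d := d: e > -9
Before the loop (bound <=3), unroll the exhaustion recursion (WP_0 = exit-now case; WP_j = one more guarded iteration, up to j = 3):
  WP_0: (!(d < e + tot - 1)) && e > -9
  WP_1: (d < e + tot - 1 ==> ((!(d < 2*tot - 1)) && tot > -9)) && ((!(d < e + tot - 1)) ==> e > -9)
  WP_2: (d < e + tot - 1 ==> ((d < 2*tot - 1 ==> ((!(d < 2*tot - 1)) && tot > -9)) && ((!(d < 2*tot - 1)) ==> tot > -9))) && ((!(d < e + tot - 1)) ==> e > -9)
  WP_3: (d < e + tot - 1 ==> ((d < 2*tot - 1 ==> ((d < 2*tot - 1 ==> ((!(d < 2*tot - 1)) && tot > -9)) && ((!(d < 2*tot - 1)) ==> tot > -9))) && ((!(d < 2*tot - 1)) ==> tot > -9))) && ((!(d < e + tot - 1)) ==> e > -9)
So before the loop: (d < e + tot - 1 ==> ((d < 2*tot - 1 ==> ((d < 2*tot - 1 ==> ((!(d < 2*tot - 1)) && tot > -9)) && ((!(d < 2*tot - 1)) ==> tot > -9))) && ((!(d < 2*tot - 1)) ==> tot > -9))) && ((!(d < e + tot - 1)) ==> e > -9)
Answer: WP = (d < e + tot - 1 ==> ((d < 2*tot - 1 ==> ((d < 2*tot - 1 ==> ((!(d < 2*tot - 1)) && tot > -9)) && ((!(d < 2*tot - 1)) ==> tot > -9))) && ((!(d < 2*tot - 1)) ==> tot > -9))) && ((!(d < e + tot - 1)) ==> e > -9)


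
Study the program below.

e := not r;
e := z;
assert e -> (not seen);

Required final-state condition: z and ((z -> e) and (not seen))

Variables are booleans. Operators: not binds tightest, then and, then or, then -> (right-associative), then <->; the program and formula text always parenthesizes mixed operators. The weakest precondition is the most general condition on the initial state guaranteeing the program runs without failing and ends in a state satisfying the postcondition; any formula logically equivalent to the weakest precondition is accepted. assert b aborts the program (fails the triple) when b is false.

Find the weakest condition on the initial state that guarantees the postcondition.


Working backward. After the program, the postcondition z and ((z -> e) and (not seen)) must hold; in canonical form it is z and (z -> e) and (not seen).
Before assert e -> (not seen): (e -> (not seen)) and z and (z -> e) and (not seen)
Before e := z: (z -> (not seen)) and z and (not seen)
Before e := not r: (z -> (not seen)) and z and (not seen)
Answer: WP = (z -> (not seen)) and z and (not seen)


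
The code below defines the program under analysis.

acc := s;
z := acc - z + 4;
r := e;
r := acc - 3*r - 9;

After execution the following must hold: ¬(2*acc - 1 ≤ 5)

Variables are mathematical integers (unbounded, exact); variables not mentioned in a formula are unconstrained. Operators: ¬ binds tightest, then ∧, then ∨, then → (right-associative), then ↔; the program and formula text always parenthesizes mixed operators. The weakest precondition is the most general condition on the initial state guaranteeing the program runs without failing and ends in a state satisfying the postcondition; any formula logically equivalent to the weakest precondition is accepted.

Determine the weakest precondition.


Working backward. After the program, the postcondition ¬(2*acc - 1 ≤ 5) must hold; in canonical form it is ¬(2*acc ≤ 6).
Before r := acc - 3*r - 9: ¬(2*acc ≤ 6)
Before r := e: ¬(2*acc ≤ 6)
Before z := acc - z + 4: ¬(2*acc ≤ 6)
Before acc := s: ¬(2*s ≤ 6)
Answer: WP = ¬(2*s ≤ 6)


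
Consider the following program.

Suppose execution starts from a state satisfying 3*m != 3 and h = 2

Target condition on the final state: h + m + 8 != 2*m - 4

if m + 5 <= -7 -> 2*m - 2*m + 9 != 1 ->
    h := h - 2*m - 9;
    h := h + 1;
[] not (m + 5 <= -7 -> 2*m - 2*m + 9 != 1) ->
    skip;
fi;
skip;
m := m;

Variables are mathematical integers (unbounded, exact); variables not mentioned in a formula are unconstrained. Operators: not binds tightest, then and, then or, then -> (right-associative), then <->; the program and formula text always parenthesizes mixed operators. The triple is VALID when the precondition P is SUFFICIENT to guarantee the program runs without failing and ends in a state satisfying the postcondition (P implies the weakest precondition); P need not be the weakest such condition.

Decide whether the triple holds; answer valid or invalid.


Working backward. After the program, the postcondition h + m + 8 != 2*m - 4 must hold; in canonical form it is h != m - 12.
Before m := m: h != m - 12
Before skip: h != m - 12
Then branch requires h != 3*m - 4; else branch requires h != m - 12.
Before the if: h != 3*m - 4
The weakest precondition is h != 3*m - 4.
Check whether 3*m != 3 and h = 2 implies it.
Countermodel: at the initial state h = 2, m = 2, the precondition holds but the weakest precondition fails.
Answer: invalid


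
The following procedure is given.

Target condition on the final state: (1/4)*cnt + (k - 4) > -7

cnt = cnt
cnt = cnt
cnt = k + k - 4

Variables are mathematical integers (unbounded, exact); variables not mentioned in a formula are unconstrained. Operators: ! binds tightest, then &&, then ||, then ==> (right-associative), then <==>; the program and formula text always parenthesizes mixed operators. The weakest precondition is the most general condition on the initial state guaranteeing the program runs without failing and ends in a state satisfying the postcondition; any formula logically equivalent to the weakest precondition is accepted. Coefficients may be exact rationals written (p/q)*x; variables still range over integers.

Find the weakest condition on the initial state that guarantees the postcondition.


Working backward. After the program, the postcondition (1/4)*cnt + (k - 4) > -7 must hold; in canonical form it is (1/4)*cnt + k > -3.
Before cnt := k + k - 4: (3/2)*k > -2
Before cnt := cnt: (3/2)*k > -2
Before cnt := cnt: (3/2)*k > -2
Answer: WP = (3/2)*k > -2


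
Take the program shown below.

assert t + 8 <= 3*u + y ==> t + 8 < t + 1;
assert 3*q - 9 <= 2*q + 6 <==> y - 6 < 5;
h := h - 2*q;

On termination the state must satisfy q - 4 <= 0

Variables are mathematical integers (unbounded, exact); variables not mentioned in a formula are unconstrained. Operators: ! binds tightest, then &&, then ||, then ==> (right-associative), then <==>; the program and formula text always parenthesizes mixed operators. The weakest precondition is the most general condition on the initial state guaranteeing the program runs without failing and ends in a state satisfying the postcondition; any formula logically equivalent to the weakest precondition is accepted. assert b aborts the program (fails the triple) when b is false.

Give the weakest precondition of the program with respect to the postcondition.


Working backward. After the program, the postcondition q - 4 <= 0 must hold; in canonical form it is q <= 4.
Before h := h - 2*q: q <= 4
Before assert 3*q - 9 <= 2*q + 6 <==> y - 6 < 5: (q <= 15 <==> y < 11) && q <= 4
Before assert t + 8 <= 3*u + y ==> t + 8 < t + 1: (!(t <= 3*u + y - 8)) && (q <= 15 <==> y < 11) && q <= 4
Answer: WP = (!(t <= 3*u + y - 8)) && (q <= 15 <==> y < 11) && q <= 4


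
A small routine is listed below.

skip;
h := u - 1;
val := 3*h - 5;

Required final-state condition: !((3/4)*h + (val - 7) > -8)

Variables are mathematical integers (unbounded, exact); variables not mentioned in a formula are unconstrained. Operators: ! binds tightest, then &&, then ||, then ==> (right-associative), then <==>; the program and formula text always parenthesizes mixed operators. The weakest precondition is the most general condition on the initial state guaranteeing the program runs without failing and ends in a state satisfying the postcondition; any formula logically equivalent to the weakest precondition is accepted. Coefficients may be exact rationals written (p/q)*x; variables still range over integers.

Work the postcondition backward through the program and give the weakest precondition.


Working backward. After the program, the postcondition !((3/4)*h + (val - 7) > -8) must hold; in canonical form it is !((3/4)*h + val > -1).
Before val := 3*h - 5: !((15/4)*h > 4)
Before h := u - 1: !((15/4)*u > 31/4)
Before skip: !((15/4)*u > 31/4)
Answer: WP = !((15/4)*u > 31/4)


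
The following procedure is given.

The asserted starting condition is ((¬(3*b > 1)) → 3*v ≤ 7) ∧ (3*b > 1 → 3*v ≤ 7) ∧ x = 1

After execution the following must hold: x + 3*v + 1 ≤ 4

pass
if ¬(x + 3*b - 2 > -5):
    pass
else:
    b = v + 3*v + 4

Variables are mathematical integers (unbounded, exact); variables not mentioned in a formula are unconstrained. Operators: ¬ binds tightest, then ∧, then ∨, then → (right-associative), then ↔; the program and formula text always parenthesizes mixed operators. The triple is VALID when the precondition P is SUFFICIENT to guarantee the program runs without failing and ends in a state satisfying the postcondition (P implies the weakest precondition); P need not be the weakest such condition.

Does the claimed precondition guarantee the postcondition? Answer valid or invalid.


Working backward. After the program, the postcondition x + 3*v + 1 ≤ 4 must hold; in canonical form it is 3*v + x ≤ 3.
Then branch requires 3*v + x ≤ 3; else branch requires 3*v + x ≤ 3.
Before the if: ((¬(3*b + x > -3)) → 3*v + x ≤ 3) ∧ (3*b + x > -3 → 3*v + x ≤ 3)
Before skip: ((¬(3*b + x > -3)) → 3*v + x ≤ 3) ∧ (3*b + x > -3 → 3*v + x ≤ 3)
The weakest precondition is ((¬(3*b + x > -3)) → 3*v + x ≤ 3) ∧ (3*b + x > -3 → 3*v + x ≤ 3).
Check whether ((¬(3*b > 1)) → 3*v ≤ 7) ∧ (3*b > 1 → 3*v ≤ 7) ∧ x = 1 implies it.
Countermodel: at the initial state b = 0, v = 1, x = 1, the precondition holds but the weakest precondition fails.
Answer: invalid


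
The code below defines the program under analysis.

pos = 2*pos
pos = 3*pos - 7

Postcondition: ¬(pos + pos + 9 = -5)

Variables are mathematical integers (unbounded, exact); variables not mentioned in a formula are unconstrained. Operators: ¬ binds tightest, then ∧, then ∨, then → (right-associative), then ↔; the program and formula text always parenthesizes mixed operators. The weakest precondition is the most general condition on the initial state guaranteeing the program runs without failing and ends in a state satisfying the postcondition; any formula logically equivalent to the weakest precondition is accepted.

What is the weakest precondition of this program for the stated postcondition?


Working backward. After the program, the postcondition ¬(pos + pos + 9 = -5) must hold; in canonical form it is ¬(2*pos = -14).
Before pos := 3*pos - 7: ¬(6*pos = 0)
Before pos := 2*pos: ¬(12*pos = 0)
Answer: WP = ¬(12*pos = 0)


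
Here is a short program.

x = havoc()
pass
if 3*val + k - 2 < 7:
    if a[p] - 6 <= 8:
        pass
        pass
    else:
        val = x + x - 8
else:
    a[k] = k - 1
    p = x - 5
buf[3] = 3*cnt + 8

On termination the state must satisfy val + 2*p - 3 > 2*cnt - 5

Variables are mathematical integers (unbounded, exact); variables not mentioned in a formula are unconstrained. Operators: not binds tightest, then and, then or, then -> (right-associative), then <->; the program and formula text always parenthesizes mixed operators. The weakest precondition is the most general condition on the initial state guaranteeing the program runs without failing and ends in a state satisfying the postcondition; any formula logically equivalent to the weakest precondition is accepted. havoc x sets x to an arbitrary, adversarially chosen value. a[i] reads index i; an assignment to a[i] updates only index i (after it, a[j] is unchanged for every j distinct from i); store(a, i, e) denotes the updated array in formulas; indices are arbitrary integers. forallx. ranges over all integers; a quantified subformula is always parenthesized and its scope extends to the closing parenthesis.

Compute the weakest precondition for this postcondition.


Working backward. After the program, the postcondition val + 2*p - 3 > 2*cnt - 5 must hold; in canonical form it is 2*p + val > 2*cnt - 2.
Before buf[3] := 3*cnt + 8: 2*p + val > 2*cnt - 2
Then branch requires (a[p] <= 14 -> 2*p + val > 2*cnt - 2) and ((not (a[p] <= 14)) -> 2*p + 2*x > 2*cnt + 6); else branch requires val + 2*x > 2*cnt + 8.
Before the if: (k + 3*val < 9 -> ((a[p] <= 14 -> 2*p + val > 2*cnt - 2) and ((not (a[p] <= 14)) -> 2*p + 2*x > 2*cnt + 6))) and ((not (k + 3*val < 9)) -> val + 2*x > 2*cnt + 8)
Before skip: (k + 3*val < 9 -> ((a[p] <= 14 -> 2*p + val > 2*cnt - 2) and ((not (a[p] <= 14)) -> 2*p + 2*x > 2*cnt + 6))) and ((not (k + 3*val < 9)) -> val + 2*x > 2*cnt + 8)
Before havoc x: forall x_1. ((k + 3*val < 9 -> ((a[p] <= 14 -> 2*p + val > 2*cnt - 2) and ((not (a[p] <= 14)) -> 2*p + 2*x_1 > 2*cnt + 6))) and ((not (k + 3*val < 9)) -> val + 2*x_1 > 2*cnt + 8))
Answer: WP = forall x_1. ((k + 3*val < 9 -> ((a[p] <= 14 -> 2*p + val > 2*cnt - 2) and ((not (a[p] <= 14)) -> 2*p + 2*x_1 > 2*cnt + 6))) and ((not (k + 3*val < 9)) -> val + 2*x_1 > 2*cnt + 8))


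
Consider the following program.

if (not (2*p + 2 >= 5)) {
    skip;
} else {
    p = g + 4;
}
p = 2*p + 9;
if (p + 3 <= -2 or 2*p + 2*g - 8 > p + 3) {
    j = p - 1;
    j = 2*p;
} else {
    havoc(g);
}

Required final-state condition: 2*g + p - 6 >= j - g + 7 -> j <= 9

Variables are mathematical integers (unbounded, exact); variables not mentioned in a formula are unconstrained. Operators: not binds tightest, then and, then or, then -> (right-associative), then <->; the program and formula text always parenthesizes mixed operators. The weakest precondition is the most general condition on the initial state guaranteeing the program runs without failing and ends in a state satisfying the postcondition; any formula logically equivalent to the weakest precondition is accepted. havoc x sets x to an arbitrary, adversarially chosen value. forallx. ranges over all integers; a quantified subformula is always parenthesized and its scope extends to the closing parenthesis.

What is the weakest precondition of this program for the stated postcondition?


Working backward. After the program, the postcondition 2*g + p - 6 >= j - g + 7 -> j <= 9 must hold; in canonical form it is 3*g + p >= j + 13 -> j <= 9.
Then branch requires 3*g >= p + 13 -> 2*p <= 9; else branch requires forall g_1. (3*g_1 + p >= j + 13 -> j <= 9).
Before the if: ((p <= -5 or 2*g + p > 11) -> (3*g >= p + 13 -> 2*p <= 9)) and ((not (p <= -5 or 2*g + p > 11)) -> (forall g_1. (3*g_1 + p >= j + 13 -> j <= 9)))
Before p := 2*p + 9: ((2*p <= -14 or 2*g + 2*p > 2) -> (3*g >= 2*p + 22 -> 4*p <= -9)) and ((not (2*p <= -14 or 2*g + 2*p > 2)) -> (forall g_1. (3*g_1 + 2*p >= j + 4 -> j <= 9)))
Then branch requires ((2*p <= -14 or 2*g + 2*p > 2) -> (3*g >= 2*p + 22 -> 4*p <= -9)) and ((not (2*p <= -14 or 2*g + 2*p > 2)) -> (forall g_1. (3*g_1 + 2*p >= j + 4 -> j <= 9))); else branch requires ((2*g <= -22 or 4*g > -6) -> (g >= 30 -> 4*g <= -25)) and ((not (2*g <= -22 or 4*g > -6)) -> (forall g_1. (2*g + 3*g_1 >= j - 4 -> j <= 9))).
Before the if: ((not (2*p >= 3)) -> (((2*p <= -14 or 2*g + 2*p > 2) -> (3*g >= 2*p + 22 -> 4*p <= -9)) and ((not (2*p <= -14 or 2*g + 2*p > 2)) -> (forall g_1. (3*g_1 + 2*p >= j + 4 -> j <= 9))))) and (2*p >= 3 -> (((2*g <= -22 or 4*g > -6) -> (g >= 30 -> 4*g <= -25)) and ((not (2*g <= -22 or 4*g > -6)) -> (forall g_1. (2*g + 3*g_1 >= j - 4 -> j <= 9)))))
Answer: WP = ((not (2*p >= 3)) -> (((2*p <= -14 or 2*g + 2*p > 2) -> (3*g >= 2*p + 22 -> 4*p <= -9)) and ((not (2*p <= -14 or 2*g + 2*p > 2)) -> (forall g_1. (3*g_1 + 2*p >= j + 4 -> j <= 9))))) and (2*p >= 3 -> (((2*g <= -22 or 4*g > -6) -> (g >= 30 -> 4*g <= -25)) and ((not (2*g <= -22 or 4*g > -6)) -> (forall g_1. (2*g + 3*g_1 >= j - 4 -> j <= 9)))))


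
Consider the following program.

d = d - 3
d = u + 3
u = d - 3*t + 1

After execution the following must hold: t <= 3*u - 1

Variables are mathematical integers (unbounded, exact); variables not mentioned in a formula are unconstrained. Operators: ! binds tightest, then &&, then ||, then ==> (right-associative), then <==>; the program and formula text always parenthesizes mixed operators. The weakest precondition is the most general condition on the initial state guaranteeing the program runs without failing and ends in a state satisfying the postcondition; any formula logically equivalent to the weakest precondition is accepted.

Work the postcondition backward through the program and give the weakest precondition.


Working backward. After the program, t <= 3*u - 1 must hold.
Before u := d - 3*t + 1: 10*t <= 3*d + 2
Before d := u + 3: 10*t <= 3*u + 11
Before d := d - 3: 10*t <= 3*u + 11
Answer: WP = 10*t <= 3*u + 11


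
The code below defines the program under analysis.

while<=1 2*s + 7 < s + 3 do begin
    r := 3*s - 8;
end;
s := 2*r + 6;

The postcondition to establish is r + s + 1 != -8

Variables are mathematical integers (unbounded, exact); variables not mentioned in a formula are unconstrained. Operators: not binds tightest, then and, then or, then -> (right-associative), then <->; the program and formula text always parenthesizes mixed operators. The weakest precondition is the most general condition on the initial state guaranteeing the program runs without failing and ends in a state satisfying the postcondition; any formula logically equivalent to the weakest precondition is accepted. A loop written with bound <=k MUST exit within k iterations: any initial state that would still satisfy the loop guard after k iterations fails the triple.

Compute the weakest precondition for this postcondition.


Working backward. After the program, the postcondition r + s + 1 != -8 must hold; in canonical form it is r + s != -9.
Before s := 2*r + 6: 3*r != -15
Before the loop (bound <=1), unroll the exhaustion recursion (WP_0 = exit-now case; WP_j = one more guarded iteration, up to j = 1):
  WP_0: (not (s < -4)) and 3*r != -15
  WP_1: (s < -4 -> ((not (s < -4)) and 9*s != 9)) and ((not (s < -4)) -> 3*r != -15)
So before the loop: (s < -4 -> ((not (s < -4)) and 9*s != 9)) and ((not (s < -4)) -> 3*r != -15)
Answer: WP = (s < -4 -> ((not (s < -4)) and 9*s != 9)) and ((not (s < -4)) -> 3*r != -15)


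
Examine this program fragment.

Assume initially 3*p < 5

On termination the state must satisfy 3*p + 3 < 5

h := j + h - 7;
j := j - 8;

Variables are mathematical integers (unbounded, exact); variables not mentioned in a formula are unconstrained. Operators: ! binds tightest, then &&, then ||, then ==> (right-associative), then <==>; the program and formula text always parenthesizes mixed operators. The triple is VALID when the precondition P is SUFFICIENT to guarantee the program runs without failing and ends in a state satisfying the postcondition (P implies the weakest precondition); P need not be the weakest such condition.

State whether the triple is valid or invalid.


Working backward. After the program, the postcondition 3*p + 3 < 5 must hold; in canonical form it is 3*p < 2.
Before j := j - 8: 3*p < 2
Before h := j + h - 7: 3*p < 2
The weakest precondition is 3*p < 2.
Check whether 3*p < 5 implies it.
Countermodel: at the initial state p = 1, the precondition holds but the weakest precondition fails.
Answer: invalid


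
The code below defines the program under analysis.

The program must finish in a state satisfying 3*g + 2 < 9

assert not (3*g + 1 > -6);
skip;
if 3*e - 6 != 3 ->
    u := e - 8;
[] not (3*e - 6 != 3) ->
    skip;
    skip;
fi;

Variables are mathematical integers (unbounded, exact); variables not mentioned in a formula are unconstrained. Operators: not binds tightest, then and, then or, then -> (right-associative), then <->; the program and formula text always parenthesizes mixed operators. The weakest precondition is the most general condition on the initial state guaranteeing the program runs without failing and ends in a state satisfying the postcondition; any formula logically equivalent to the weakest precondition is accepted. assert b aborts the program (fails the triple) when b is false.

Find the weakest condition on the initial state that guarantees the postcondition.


Working backward. After the program, the postcondition 3*g + 2 < 9 must hold; in canonical form it is 3*g < 7.
Then branch requires 3*g < 7; else branch requires 3*g < 7.
Before the if: (3*e != 9 -> 3*g < 7) and ((not (3*e != 9)) -> 3*g < 7)
Before skip: (3*e != 9 -> 3*g < 7) and ((not (3*e != 9)) -> 3*g < 7)
Before assert not (3*g + 1 > -6): (not (3*g > -7)) and (3*e != 9 -> 3*g < 7) and ((not (3*e != 9)) -> 3*g < 7)
Answer: WP = (not (3*g > -7)) and (3*e != 9 -> 3*g < 7) and ((not (3*e != 9)) -> 3*g < 7)


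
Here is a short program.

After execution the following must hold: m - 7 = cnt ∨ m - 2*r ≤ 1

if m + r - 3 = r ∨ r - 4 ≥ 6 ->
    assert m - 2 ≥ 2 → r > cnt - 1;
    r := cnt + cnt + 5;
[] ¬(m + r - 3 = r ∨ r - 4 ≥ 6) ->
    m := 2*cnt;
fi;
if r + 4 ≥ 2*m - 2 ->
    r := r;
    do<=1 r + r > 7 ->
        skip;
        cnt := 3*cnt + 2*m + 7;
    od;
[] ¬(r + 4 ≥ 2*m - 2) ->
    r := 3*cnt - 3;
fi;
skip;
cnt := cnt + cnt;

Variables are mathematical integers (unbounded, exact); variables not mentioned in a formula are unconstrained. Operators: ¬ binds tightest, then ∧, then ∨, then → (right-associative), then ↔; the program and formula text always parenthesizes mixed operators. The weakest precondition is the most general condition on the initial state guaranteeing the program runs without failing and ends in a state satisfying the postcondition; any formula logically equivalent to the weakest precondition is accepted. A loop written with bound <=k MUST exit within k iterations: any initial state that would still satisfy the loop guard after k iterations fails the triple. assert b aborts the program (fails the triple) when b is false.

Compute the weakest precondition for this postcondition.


Working backward. After the program, the postcondition m - 7 = cnt ∨ m - 2*r ≤ 1 must hold; in canonical form it is m = cnt + 7 ∨ m ≤ 2*r + 1.
Before cnt := cnt + cnt: m = 2*cnt + 7 ∨ m ≤ 2*r + 1
Before skip: m = 2*cnt + 7 ∨ m ≤ 2*r + 1
Then branch requires (2*r > 7 → ((¬(2*r > 7)) ∧ (6*cnt + 3*m = -21 ∨ m ≤ 2*r + 1))) ∧ ((¬(2*r > 7)) → (m = 2*cnt + 7 ∨ m ≤ 2*r + 1)); else branch requires m = 2*cnt + 7 ∨ m ≤ 6*cnt - 5.
Before the if: (r ≥ 2*m - 6 → ((2*r > 7 → ((¬(2*r > 7)) ∧ (6*cnt + 3*m = -21 ∨ m ≤ 2*r + 1))) ∧ ((¬(2*r > 7)) → (m = 2*cnt + 7 ∨ m ≤ 2*r + 1)))) ∧ ((¬(r ≥ 2*m - 6)) → (m = 2*cnt + 7 ∨ m ≤ 6*cnt - 5))
Then branch requires (m ≥ 4 → r > cnt - 1) ∧ (2*cnt ≥ 2*m - 11 → ((4*cnt > -3 → ((¬(4*cnt > -3)) ∧ (6*cnt + 3*m = -21 ∨ m ≤ 4*cnt + 11))) ∧ ((¬(4*cnt > -3)) → (m = 2*cnt + 7 ∨ m ≤ 4*cnt + 11)))) ∧ ((¬(2*cnt ≥ 2*m - 11)) → (m = 2*cnt + 7 ∨ m ≤ 6*cnt - 5)); else branch requires (r ≥ 4*cnt - 6 → ((2*r > 7 → ((¬(2*r > 7)) ∧ (12*cnt = -21 ∨ 2*cnt ≤ 2*r + 1))) ∧ ((¬(2*r > 7)) → 2*cnt ≤ 2*r + 1))) ∧ ((¬(r ≥ 4*cnt - 6)) → 4*cnt ≥ 5).
Before the if: ((m = 3 ∨ r ≥ 10) → ((m ≥ 4 → r > cnt - 1) ∧ (2*cnt ≥ 2*m - 11 → ((4*cnt > -3 → ((¬(4*cnt > -3)) ∧ (6*cnt + 3*m = -21 ∨ m ≤ 4*cnt + 11))) ∧ ((¬(4*cnt > -3)) → (m = 2*cnt + 7 ∨ m ≤ 4*cnt + 11)))) ∧ ((¬(2*cnt ≥ 2*m - 11)) → (m = 2*cnt + 7 ∨ m ≤ 6*cnt - 5)))) ∧ ((¬(m = 3 ∨ r ≥ 10)) → ((r ≥ 4*cnt - 6 → ((2*r > 7 → ((¬(2*r > 7)) ∧ (12*cnt = -21 ∨ 2*cnt ≤ 2*r + 1))) ∧ ((¬(2*r > 7)) → 2*cnt ≤ 2*r + 1))) ∧ ((¬(r ≥ 4*cnt - 6)) → 4*cnt ≥ 5)))
Answer: WP = ((m = 3 ∨ r ≥ 10) → ((m ≥ 4 → r > cnt - 1) ∧ (2*cnt ≥ 2*m - 11 → ((4*cnt > -3 → ((¬(4*cnt > -3)) ∧ (6*cnt + 3*m = -21 ∨ m ≤ 4*cnt + 11))) ∧ ((¬(4*cnt > -3)) → (m = 2*cnt + 7 ∨ m ≤ 4*cnt + 11)))) ∧ ((¬(2*cnt ≥ 2*m - 11)) → (m = 2*cnt + 7 ∨ m ≤ 6*cnt - 5)))) ∧ ((¬(m = 3 ∨ r ≥ 10)) → ((r ≥ 4*cnt - 6 → ((2*r > 7 → ((¬(2*r > 7)) ∧ (12*cnt = -21 ∨ 2*cnt ≤ 2*r + 1))) ∧ ((¬(2*r > 7)) → 2*cnt ≤ 2*r + 1))) ∧ ((¬(r ≥ 4*cnt - 6)) → 4*cnt ≥ 5)))


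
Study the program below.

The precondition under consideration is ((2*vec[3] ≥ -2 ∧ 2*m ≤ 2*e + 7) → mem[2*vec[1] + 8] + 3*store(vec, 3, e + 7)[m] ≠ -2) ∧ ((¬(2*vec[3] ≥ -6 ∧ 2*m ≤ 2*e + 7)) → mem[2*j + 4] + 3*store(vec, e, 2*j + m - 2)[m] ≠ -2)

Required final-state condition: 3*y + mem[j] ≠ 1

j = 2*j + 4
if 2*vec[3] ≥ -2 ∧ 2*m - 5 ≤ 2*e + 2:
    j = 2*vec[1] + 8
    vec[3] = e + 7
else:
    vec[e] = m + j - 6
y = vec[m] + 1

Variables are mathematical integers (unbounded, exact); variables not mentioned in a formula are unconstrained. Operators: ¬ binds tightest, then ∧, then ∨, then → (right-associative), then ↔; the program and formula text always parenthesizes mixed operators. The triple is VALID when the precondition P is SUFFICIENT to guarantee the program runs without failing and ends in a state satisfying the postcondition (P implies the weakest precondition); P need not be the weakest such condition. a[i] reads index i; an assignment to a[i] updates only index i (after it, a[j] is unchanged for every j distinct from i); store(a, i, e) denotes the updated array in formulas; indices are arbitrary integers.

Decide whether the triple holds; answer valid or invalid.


Working backward. After the program, the postcondition 3*y + mem[j] ≠ 1 must hold; in canonical form it is mem[j] + 3*y ≠ 1.
Before y := vec[m] + 1: mem[j] + 3*vec[m] ≠ -2
Then branch requires mem[2*vec[1] + 8] + 3*store(vec, 3, e + 7)[m] ≠ -2; else branch requires mem[j] + 3*store(vec, e, j + m - 6)[m] ≠ -2.
Before the if: ((2*vec[3] ≥ -2 ∧ 2*m ≤ 2*e + 7) → mem[2*vec[1] + 8] + 3*store(vec, 3, e + 7)[m] ≠ -2) ∧ ((¬(2*vec[3] ≥ -2 ∧ 2*m ≤ 2*e + 7)) → mem[j] + 3*store(vec, e, j + m - 6)[m] ≠ -2)
Before j := 2*j + 4: ((2*vec[3] ≥ -2 ∧ 2*m ≤ 2*e + 7) → mem[2*vec[1] + 8] + 3*store(vec, 3, e + 7)[m] ≠ -2) ∧ ((¬(2*vec[3] ≥ -2 ∧ 2*m ≤ 2*e + 7)) → mem[2*j + 4] + 3*store(vec, e, 2*j + m - 2)[m] ≠ -2)
The weakest precondition is ((2*vec[3] ≥ -2 ∧ 2*m ≤ 2*e + 7) → mem[2*vec[1] + 8] + 3*store(vec, 3, e + 7)[m] ≠ -2) ∧ ((¬(2*vec[3] ≥ -2 ∧ 2*m ≤ 2*e + 7)) → mem[2*j + 4] + 3*store(vec, e, 2*j + m - 2)[m] ≠ -2).
Check whether ((2*vec[3] ≥ -2 ∧ 2*m ≤ 2*e + 7) → mem[2*vec[1] + 8] + 3*store(vec, 3, e + 7)[m] ≠ -2) ∧ ((¬(2*vec[3] ≥ -6 ∧ 2*m ≤ 2*e + 7)) → mem[2*j + 4] + 3*store(vec, e, 2*j + m - 2)[m] ≠ -2) implies it.
Countermodel: at the initial state e = 0, j = 0, m = 0, mem = {[0] = 4, [1] = 4, [3] = 4, [4] = 4, elsewhere 4}, vec = {[0] = -2, [1] = -2, [3] = -2, [4] = -2, elsewhere -2}, the precondition holds but the weakest precondition fails.
Answer: invalid


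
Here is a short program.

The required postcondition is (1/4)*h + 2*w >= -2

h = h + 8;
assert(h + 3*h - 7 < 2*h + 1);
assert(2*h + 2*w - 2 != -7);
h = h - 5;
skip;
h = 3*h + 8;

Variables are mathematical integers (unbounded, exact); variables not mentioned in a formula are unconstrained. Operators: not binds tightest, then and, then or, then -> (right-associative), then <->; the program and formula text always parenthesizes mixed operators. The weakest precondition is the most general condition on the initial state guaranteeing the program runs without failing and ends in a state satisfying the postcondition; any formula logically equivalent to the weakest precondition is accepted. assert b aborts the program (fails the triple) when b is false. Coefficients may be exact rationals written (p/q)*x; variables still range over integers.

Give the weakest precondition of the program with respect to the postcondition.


Working backward. After the program, (1/4)*h + 2*w >= -2 must hold.
Before h := 3*h + 8: (3/4)*h + 2*w >= -4
Before skip: (3/4)*h + 2*w >= -4
Before h := h - 5: (3/4)*h + 2*w >= -1/4
Before assert 2*h + 2*w - 2 != -7: 2*h + 2*w != -5 and (3/4)*h + 2*w >= -1/4
Before assert h + 3*h - 7 < 2*h + 1: 2*h < 8 and 2*h + 2*w != -5 and (3/4)*h + 2*w >= -1/4
Before h := h + 8: 2*h < -8 and 2*h + 2*w != -21 and (3/4)*h + 2*w >= -25/4
Answer: WP = 2*h < -8 and 2*h + 2*w != -21 and (3/4)*h + 2*w >= -25/4


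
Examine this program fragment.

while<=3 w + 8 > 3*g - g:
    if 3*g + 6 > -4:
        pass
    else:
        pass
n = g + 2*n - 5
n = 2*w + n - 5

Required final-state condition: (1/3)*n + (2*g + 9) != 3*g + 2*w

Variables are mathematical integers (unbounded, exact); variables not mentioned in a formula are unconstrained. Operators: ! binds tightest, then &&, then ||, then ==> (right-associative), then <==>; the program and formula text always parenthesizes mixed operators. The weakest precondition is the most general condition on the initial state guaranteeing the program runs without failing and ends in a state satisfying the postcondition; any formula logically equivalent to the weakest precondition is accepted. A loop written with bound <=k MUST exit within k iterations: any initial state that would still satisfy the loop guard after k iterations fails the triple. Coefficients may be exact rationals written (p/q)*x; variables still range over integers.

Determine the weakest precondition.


Working backward. After the program, the postcondition (1/3)*n + (2*g + 9) != 3*g + 2*w must hold; in canonical form it is (1/3)*n != g + 2*w - 9.
Before n := 2*w + n - 5: (1/3)*n != g + (4/3)*w - 22/3
Before n := g + 2*n - 5: (2/3)*n != (2/3)*g + (4/3)*w - 17/3
Before the loop (bound <=3), unroll the exhaustion recursion (WP_0 = exit-now case; WP_j = one more guarded iteration, up to j = 3):
  WP_0: (!(w > 2*g - 8)) && (2/3)*n != (2/3)*g + (4/3)*w - 17/3
  WP_1: (w > 2*g - 8 ==> ((3*g > -10 ==> ((!(w > 2*g - 8)) && (2/3)*n != (2/3)*g + (4/3)*w - 17/3)) && ((!(3*g > -10)) ==> ((!(w > 2*g - 8)) && (2/3)*n != (2/3)*g + (4/3)*w - 17/3)))) && ((!(w > 2*g - 8)) ==> (2/3)*n != (2/3)*g + (4/3)*w - 17/3)
  WP_2: (w > 2*g - 8 ==> ((3*g > -10 ==> ((w > 2*g - 8 ==> ((3*g > -10 ==> ((!(w > 2*g - 8)) && (2/3)*n != (2/3)*g + (4/3)*w - 17/3)) && ((!(3*g > -10)) ==> ((!(w > 2*g - 8)) && (2/3)*n != (2/3)*g + (4/3)*w - 17/3)))) && ((!(w > 2*g - 8)) ==> (2/3)*n != (2/3)*g + (4/3)*w - 17/3))) && ((!(3*g > -10)) ==> ((w > 2*g - 8 ==> ((3*g > -10 ==> ((!(w > 2*g - 8)) && (2/3)*n != (2/3)*g + (4/3)*w - 17/3)) && ((!(3*g > -10)) ==> ((!(w > 2*g - 8)) && (2/3)*n != (2/3)*g + (4/3)*w - 17/3)))) && ((!(w > 2*g - 8)) ==> (2/3)*n != (2/3)*g + (4/3)*w - 17/3))))) && ((!(w > 2*g - 8)) ==> (2/3)*n != (2/3)*g + (4/3)*w - 17/3)
  WP_3: (w > 2*g - 8 ==> ((3*g > -10 ==> ((w > 2*g - 8 ==> ((3*g > -10 ==> ((w > 2*g - 8 ==> ((3*g > -10 ==> ((!(w > 2*g - 8)) && (2/3)*n != (2/3)*g + (4/3)*w - 17/3)) && ((!(3*g > -10)) ==> ((!(w > 2*g - 8)) && (2/3)*n != (2/3)*g + (4/3)*w - 17/3)))) && ((!(w > 2*g - 8)) ==> (2/3)*n != (2/3)*g + (4/3)*w - 17/3))) && ((!(3*g > -10)) ==> ((w > 2*g - 8 ==> ((3*g > -10 ==> ((!(w > 2*g - 8)) && (2/3)*n != (2/3)*g + (4/3)*w - 17/3)) && ((!(3*g > -10)) ==> ((!(w > 2*g - 8)) && (2/3)*n != (2/3)*g + (4/3)*w - 17/3)))) && ((!(w > 2*g - 8)) ==> (2/3)*n != (2/3)*g + (4/3)*w - 17/3))))) && ((!(w > 2*g - 8)) ==> (2/3)*n != (2/3)*g + (4/3)*w - 17/3))) && ((!(3*g > -10)) ==> ((w > 2*g - 8 ==> ((3*g > -10 ==> ((w > 2*g - 8 ==> ((3*g > -10 ==> ((!(w > 2*g - 8)) && (2/3)*n != (2/3)*g + (4/3)*w - 17/3)) && ((!(3*g > -10)) ==> ((!(w > 2*g - 8)) && (2/3)*n != (2/3)*g + (4/3)*w - 17/3)))) && ((!(w > 2*g - 8)) ==> (2/3)*n != (2/3)*g + (4/3)*w - 17/3))) && ((!(3*g > -10)) ==> ((w > 2*g - 8 ==> ((3*g > -10 ==> ((!(w > 2*g - 8)) && (2/3)*n != (2/3)*g + (4/3)*w - 17/3)) && ((!(3*g > -10)) ==> ((!(w > 2*g - 8)) && (2/3)*n != (2/3)*g + (4/3)*w - 17/3)))) && ((!(w > 2*g - 8)) ==> (2/3)*n != (2/3)*g + (4/3)*w - 17/3))))) && ((!(w > 2*g - 8)) ==> (2/3)*n != (2/3)*g + (4/3)*w - 17/3))))) && ((!(w > 2*g - 8)) ==> (2/3)*n != (2/3)*g + (4/3)*w - 17/3)
So before the loop: (w > 2*g - 8 ==> ((3*g > -10 ==> ((w > 2*g - 8 ==> ((3*g > -10 ==> ((w > 2*g - 8 ==> ((3*g > -10 ==> ((!(w > 2*g - 8)) && (2/3)*n != (2/3)*g + (4/3)*w - 17/3)) && ((!(3*g > -10)) ==> ((!(w > 2*g - 8)) && (2/3)*n != (2/3)*g + (4/3)*w - 17/3)))) && ((!(w > 2*g - 8)) ==> (2/3)*n != (2/3)*g + (4/3)*w - 17/3))) && ((!(3*g > -10)) ==> ((w > 2*g - 8 ==> ((3*g > -10 ==> ((!(w > 2*g - 8)) && (2/3)*n != (2/3)*g + (4/3)*w - 17/3)) && ((!(3*g > -10)) ==> ((!(w > 2*g - 8)) && (2/3)*n != (2/3)*g + (4/3)*w - 17/3)))) && ((!(w > 2*g - 8)) ==> (2/3)*n != (2/3)*g + (4/3)*w - 17/3))))) && ((!(w > 2*g - 8)) ==> (2/3)*n != (2/3)*g + (4/3)*w - 17/3))) && ((!(3*g > -10)) ==> ((w > 2*g - 8 ==> ((3*g > -10 ==> ((w > 2*g - 8 ==> ((3*g > -10 ==> ((!(w > 2*g - 8)) && (2/3)*n != (2/3)*g + (4/3)*w - 17/3)) && ((!(3*g > -10)) ==> ((!(w > 2*g - 8)) && (2/3)*n != (2/3)*g + (4/3)*w - 17/3)))) && ((!(w > 2*g - 8)) ==> (2/3)*n != (2/3)*g + (4/3)*w - 17/3))) && ((!(3*g > -10)) ==> ((w > 2*g - 8 ==> ((3*g > -10 ==> ((!(w > 2*g - 8)) && (2/3)*n != (2/3)*g + (4/3)*w - 17/3)) && ((!(3*g > -10)) ==> ((!(w > 2*g - 8)) && (2/3)*n != (2/3)*g + (4/3)*w - 17/3)))) && ((!(w > 2*g - 8)) ==> (2/3)*n != (2/3)*g + (4/3)*w - 17/3))))) && ((!(w > 2*g - 8)) ==> (2/3)*n != (2/3)*g + (4/3)*w - 17/3))))) && ((!(w > 2*g - 8)) ==> (2/3)*n != (2/3)*g + (4/3)*w - 17/3)
Answer: WP = (w > 2*g - 8 ==> ((3*g > -10 ==> ((w > 2*g - 8 ==> ((3*g > -10 ==> ((w > 2*g - 8 ==> ((3*g > -10 ==> ((!(w > 2*g - 8)) && (2/3)*n != (2/3)*g + (4/3)*w - 17/3)) && ((!(3*g > -10)) ==> ((!(w > 2*g - 8)) && (2/3)*n != (2/3)*g + (4/3)*w - 17/3)))) && ((!(w > 2*g - 8)) ==> (2/3)*n != (2/3)*g + (4/3)*w - 17/3))) && ((!(3*g > -10)) ==> ((w > 2*g - 8 ==> ((3*g > -10 ==> ((!(w > 2*g - 8)) && (2/3)*n != (2/3)*g + (4/3)*w - 17/3)) && ((!(3*g > -10)) ==> ((!(w > 2*g - 8)) && (2/3)*n != (2/3)*g + (4/3)*w - 17/3)))) && ((!(w > 2*g - 8)) ==> (2/3)*n != (2/3)*g + (4/3)*w - 17/3))))) && ((!(w > 2*g - 8)) ==> (2/3)*n != (2/3)*g + (4/3)*w - 17/3))) && ((!(3*g > -10)) ==> ((w > 2*g - 8 ==> ((3*g > -10 ==> ((w > 2*g - 8 ==> ((3*g > -10 ==> ((!(w > 2*g - 8)) && (2/3)*n != (2/3)*g + (4/3)*w - 17/3)) && ((!(3*g > -10)) ==> ((!(w > 2*g - 8)) && (2/3)*n != (2/3)*g + (4/3)*w - 17/3)))) && ((!(w > 2*g - 8)) ==> (2/3)*n != (2/3)*g + (4/3)*w - 17/3))) && ((!(3*g > -10)) ==> ((w > 2*g - 8 ==> ((3*g > -10 ==> ((!(w > 2*g - 8)) && (2/3)*n != (2/3)*g + (4/3)*w - 17/3)) && ((!(3*g > -10)) ==> ((!(w > 2*g - 8)) && (2/3)*n != (2/3)*g + (4/3)*w - 17/3)))) && ((!(w > 2*g - 8)) ==> (2/3)*n != (2/3)*g + (4/3)*w - 17/3))))) && ((!(w > 2*g - 8)) ==> (2/3)*n != (2/3)*g + (4/3)*w - 17/3))))) && ((!(w > 2*g - 8)) ==> (2/3)*n != (2/3)*g + (4/3)*w - 17/3)


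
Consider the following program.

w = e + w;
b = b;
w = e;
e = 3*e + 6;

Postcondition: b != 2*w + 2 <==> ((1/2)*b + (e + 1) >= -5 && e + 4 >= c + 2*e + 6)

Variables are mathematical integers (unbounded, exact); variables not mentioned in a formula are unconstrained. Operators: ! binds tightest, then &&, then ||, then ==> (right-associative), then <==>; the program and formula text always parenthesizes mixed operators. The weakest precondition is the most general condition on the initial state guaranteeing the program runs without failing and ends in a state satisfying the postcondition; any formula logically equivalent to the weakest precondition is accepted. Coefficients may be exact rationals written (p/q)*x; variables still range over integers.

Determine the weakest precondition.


Working backward. After the program, the postcondition b != 2*w + 2 <==> ((1/2)*b + (e + 1) >= -5 && e + 4 >= c + 2*e + 6) must hold; in canonical form it is b != 2*w + 2 <==> ((1/2)*b + e >= -6 && c + e <= -2).
Before e := 3*e + 6: b != 2*w + 2 <==> ((1/2)*b + 3*e >= -12 && c + 3*e <= -8)
Before w := e: b != 2*e + 2 <==> ((1/2)*b + 3*e >= -12 && c + 3*e <= -8)
Before b := b: b != 2*e + 2 <==> ((1/2)*b + 3*e >= -12 && c + 3*e <= -8)
Before w := e + w: b != 2*e + 2 <==> ((1/2)*b + 3*e >= -12 && c + 3*e <= -8)
Answer: WP = b != 2*e + 2 <==> ((1/2)*b + 3*e >= -12 && c + 3*e <= -8)


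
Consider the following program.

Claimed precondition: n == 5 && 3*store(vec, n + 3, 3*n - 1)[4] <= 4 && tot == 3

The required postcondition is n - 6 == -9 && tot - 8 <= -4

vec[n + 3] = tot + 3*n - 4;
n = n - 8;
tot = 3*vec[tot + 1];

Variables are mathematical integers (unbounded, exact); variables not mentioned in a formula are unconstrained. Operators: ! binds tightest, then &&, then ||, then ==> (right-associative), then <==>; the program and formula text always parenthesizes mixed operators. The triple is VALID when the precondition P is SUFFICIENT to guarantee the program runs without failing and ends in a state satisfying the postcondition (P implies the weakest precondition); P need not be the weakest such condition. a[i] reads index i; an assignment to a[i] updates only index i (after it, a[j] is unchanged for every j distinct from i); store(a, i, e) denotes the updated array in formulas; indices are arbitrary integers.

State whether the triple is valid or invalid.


Working backward. After the program, the postcondition n - 6 == -9 && tot - 8 <= -4 must hold; in canonical form it is n == -3 && tot <= 4.
Before tot := 3*vec[tot + 1]: n == -3 && 3*vec[tot + 1] <= 4
Before n := n - 8: n == 5 && 3*vec[tot + 1] <= 4
Before vec[n + 3] := tot + 3*n - 4: n == 5 && 3*store(vec, n + 3, 3*n + tot - 4)[tot + 1] <= 4
The weakest precondition is n == 5 && 3*store(vec, n + 3, 3*n + tot - 4)[tot + 1] <= 4.
Check whether n == 5 && 3*store(vec, n + 3, 3*n - 1)[4] <= 4 && tot == 3 implies it.
Every state satisfying the precondition satisfies the weakest precondition: the implication holds.
Answer: valid
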